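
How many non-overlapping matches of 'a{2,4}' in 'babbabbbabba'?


Pattern 'a{2,4}' matches between 2 and 4 consecutive a's (greedy).
String: 'babbabbbabba'
Finding runs of a's and applying greedy matching:
  Run at pos 1: 'a' (length 1)
  Run at pos 4: 'a' (length 1)
  Run at pos 8: 'a' (length 1)
  Run at pos 11: 'a' (length 1)
Matches: []
Count: 0

0


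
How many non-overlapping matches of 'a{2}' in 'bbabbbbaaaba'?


Pattern 'a{2}' matches exactly 2 consecutive a's (greedy, non-overlapping).
String: 'bbabbbbaaaba'
Scanning for runs of a's:
  Run at pos 2: 'a' (length 1) -> 0 match(es)
  Run at pos 7: 'aaa' (length 3) -> 1 match(es)
  Run at pos 11: 'a' (length 1) -> 0 match(es)
Matches found: ['aa']
Total: 1

1


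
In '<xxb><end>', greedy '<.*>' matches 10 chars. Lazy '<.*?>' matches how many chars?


Greedy '<.*>' tries to match as MUCH as possible.
Lazy '<.*?>' tries to match as LITTLE as possible.

String: '<xxb><end>'
Greedy '<.*>' starts at first '<' and extends to the LAST '>': '<xxb><end>' (10 chars)
Lazy '<.*?>' starts at first '<' and stops at the FIRST '>': '<xxb>' (5 chars)

5


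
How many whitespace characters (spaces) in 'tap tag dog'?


\s matches whitespace characters (spaces, tabs, etc.).
Text: 'tap tag dog'
This text has 3 words separated by spaces.
Number of spaces = number of words - 1 = 3 - 1 = 2

2


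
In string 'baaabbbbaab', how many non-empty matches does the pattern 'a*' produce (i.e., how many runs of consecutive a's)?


Pattern 'a*' matches zero or more a's. We want non-empty runs of consecutive a's.
String: 'baaabbbbaab'
Walking through the string to find runs of a's:
  Run 1: positions 1-3 -> 'aaa'
  Run 2: positions 8-9 -> 'aa'
Non-empty runs found: ['aaa', 'aa']
Count: 2

2


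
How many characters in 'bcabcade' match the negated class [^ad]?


Negated class [^ad] matches any char NOT in {a, d}
Scanning 'bcabcade':
  pos 0: 'b' -> MATCH
  pos 1: 'c' -> MATCH
  pos 2: 'a' -> no (excluded)
  pos 3: 'b' -> MATCH
  pos 4: 'c' -> MATCH
  pos 5: 'a' -> no (excluded)
  pos 6: 'd' -> no (excluded)
  pos 7: 'e' -> MATCH
Total matches: 5

5


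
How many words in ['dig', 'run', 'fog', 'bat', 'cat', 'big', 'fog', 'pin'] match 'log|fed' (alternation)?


Alternation 'log|fed' matches either 'log' or 'fed'.
Checking each word:
  'dig' -> no
  'run' -> no
  'fog' -> no
  'bat' -> no
  'cat' -> no
  'big' -> no
  'fog' -> no
  'pin' -> no
Matches: []
Count: 0

0


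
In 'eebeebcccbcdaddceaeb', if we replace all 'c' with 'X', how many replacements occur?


re.sub('c', 'X', text) replaces every occurrence of 'c' with 'X'.
Text: 'eebeebcccbcdaddceaeb'
Scanning for 'c':
  pos 6: 'c' -> replacement #1
  pos 7: 'c' -> replacement #2
  pos 8: 'c' -> replacement #3
  pos 10: 'c' -> replacement #4
  pos 15: 'c' -> replacement #5
Total replacements: 5

5


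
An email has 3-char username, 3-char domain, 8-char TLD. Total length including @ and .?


An email address has format: username@domain.tld
Username length: 3
'@' character: 1
Domain length: 3
'.' character: 1
TLD length: 8
Total = 3 + 1 + 3 + 1 + 8 = 16

16


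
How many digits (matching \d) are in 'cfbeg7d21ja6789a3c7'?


\d matches any digit 0-9.
Scanning 'cfbeg7d21ja6789a3c7':
  pos 5: '7' -> DIGIT
  pos 7: '2' -> DIGIT
  pos 8: '1' -> DIGIT
  pos 11: '6' -> DIGIT
  pos 12: '7' -> DIGIT
  pos 13: '8' -> DIGIT
  pos 14: '9' -> DIGIT
  pos 16: '3' -> DIGIT
  pos 18: '7' -> DIGIT
Digits found: ['7', '2', '1', '6', '7', '8', '9', '3', '7']
Total: 9

9


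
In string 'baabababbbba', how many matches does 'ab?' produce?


Pattern 'ab?' matches 'a' optionally followed by 'b'.
String: 'baabababbbba'
Scanning left to right for 'a' then checking next char:
  Match 1: 'a' (a not followed by b)
  Match 2: 'ab' (a followed by b)
  Match 3: 'ab' (a followed by b)
  Match 4: 'ab' (a followed by b)
  Match 5: 'a' (a not followed by b)
Total matches: 5

5


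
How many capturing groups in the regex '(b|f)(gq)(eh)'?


To count capturing groups, count each '(' that starts a group.
Pattern: '(b|f)(gq)(eh)'
Walking through the pattern:
  Position 0: '(' -> group #1
  Position 5: '(' -> group #2
  Position 9: '(' -> group #3
Total capturing groups: 3

3


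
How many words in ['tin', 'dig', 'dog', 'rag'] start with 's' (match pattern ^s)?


Pattern ^s anchors to start of word. Check which words begin with 's':
  'tin' -> no
  'dig' -> no
  'dog' -> no
  'rag' -> no
Matching words: []
Count: 0

0


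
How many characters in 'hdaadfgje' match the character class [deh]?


Character class [deh] matches any of: {d, e, h}
Scanning string 'hdaadfgje' character by character:
  pos 0: 'h' -> MATCH
  pos 1: 'd' -> MATCH
  pos 2: 'a' -> no
  pos 3: 'a' -> no
  pos 4: 'd' -> MATCH
  pos 5: 'f' -> no
  pos 6: 'g' -> no
  pos 7: 'j' -> no
  pos 8: 'e' -> MATCH
Total matches: 4

4


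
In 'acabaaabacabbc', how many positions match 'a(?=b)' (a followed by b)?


Lookahead 'a(?=b)' matches 'a' only when followed by 'b'.
String: 'acabaaabacabbc'
Checking each position where char is 'a':
  pos 0: 'a' -> no (next='c')
  pos 2: 'a' -> MATCH (next='b')
  pos 4: 'a' -> no (next='a')
  pos 5: 'a' -> no (next='a')
  pos 6: 'a' -> MATCH (next='b')
  pos 8: 'a' -> no (next='c')
  pos 10: 'a' -> MATCH (next='b')
Matching positions: [2, 6, 10]
Count: 3

3


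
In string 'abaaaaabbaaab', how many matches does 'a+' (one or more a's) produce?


Pattern 'a+' matches one or more consecutive a's.
String: 'abaaaaabbaaab'
Scanning for runs of a:
  Match 1: 'a' (length 1)
  Match 2: 'aaaaa' (length 5)
  Match 3: 'aaa' (length 3)
Total matches: 3

3


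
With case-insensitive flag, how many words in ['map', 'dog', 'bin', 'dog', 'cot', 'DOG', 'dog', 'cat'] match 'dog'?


Case-insensitive matching: compare each word's lowercase form to 'dog'.
  'map' -> lower='map' -> no
  'dog' -> lower='dog' -> MATCH
  'bin' -> lower='bin' -> no
  'dog' -> lower='dog' -> MATCH
  'cot' -> lower='cot' -> no
  'DOG' -> lower='dog' -> MATCH
  'dog' -> lower='dog' -> MATCH
  'cat' -> lower='cat' -> no
Matches: ['dog', 'dog', 'DOG', 'dog']
Count: 4

4


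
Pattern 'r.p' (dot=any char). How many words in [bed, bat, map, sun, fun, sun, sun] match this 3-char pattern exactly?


Pattern 'r.p' means: starts with 'r', any single char, ends with 'p'.
Checking each word (must be exactly 3 chars):
  'bed' (len=3): no
  'bat' (len=3): no
  'map' (len=3): no
  'sun' (len=3): no
  'fun' (len=3): no
  'sun' (len=3): no
  'sun' (len=3): no
Matching words: []
Total: 0

0


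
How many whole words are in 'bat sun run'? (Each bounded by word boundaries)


Word boundaries (\b) mark the start/end of each word.
Text: 'bat sun run'
Splitting by whitespace:
  Word 1: 'bat'
  Word 2: 'sun'
  Word 3: 'run'
Total whole words: 3

3


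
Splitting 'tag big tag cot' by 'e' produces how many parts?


Splitting by 'e' breaks the string at each occurrence of the separator.
Text: 'tag big tag cot'
Parts after split:
  Part 1: 'tag big tag cot'
Total parts: 1

1


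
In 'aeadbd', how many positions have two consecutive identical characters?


Looking for consecutive identical characters in 'aeadbd':
  pos 0-1: 'a' vs 'e' -> different
  pos 1-2: 'e' vs 'a' -> different
  pos 2-3: 'a' vs 'd' -> different
  pos 3-4: 'd' vs 'b' -> different
  pos 4-5: 'b' vs 'd' -> different
Consecutive identical pairs: []
Count: 0

0


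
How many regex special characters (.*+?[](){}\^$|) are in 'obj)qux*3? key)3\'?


Regex special characters are: . * + ? [ ] ( ) { } \ ^ $ |
Scanning 'obj)qux*3? key)3\':
  pos 3: ')' -> SPECIAL
  pos 7: '*' -> SPECIAL
  pos 9: '?' -> SPECIAL
  pos 14: ')' -> SPECIAL
  pos 16: '\' -> SPECIAL
Special chars found: [')', '*', '?', ')', '\\']
Total: 5

5


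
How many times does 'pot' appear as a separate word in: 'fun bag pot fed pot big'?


Scanning each word for exact match 'pot':
  Word 1: 'fun' -> no
  Word 2: 'bag' -> no
  Word 3: 'pot' -> MATCH
  Word 4: 'fed' -> no
  Word 5: 'pot' -> MATCH
  Word 6: 'big' -> no
Total matches: 2

2


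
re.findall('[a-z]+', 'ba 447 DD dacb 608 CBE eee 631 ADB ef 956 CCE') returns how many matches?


Pattern '[a-z]+' finds one or more lowercase letters.
Text: 'ba 447 DD dacb 608 CBE eee 631 ADB ef 956 CCE'
Scanning for matches:
  Match 1: 'ba'
  Match 2: 'dacb'
  Match 3: 'eee'
  Match 4: 'ef'
Total matches: 4

4


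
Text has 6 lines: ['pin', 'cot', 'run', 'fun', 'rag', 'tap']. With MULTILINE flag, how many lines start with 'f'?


With MULTILINE flag, ^ matches the start of each line.
Lines: ['pin', 'cot', 'run', 'fun', 'rag', 'tap']
Checking which lines start with 'f':
  Line 1: 'pin' -> no
  Line 2: 'cot' -> no
  Line 3: 'run' -> no
  Line 4: 'fun' -> MATCH
  Line 5: 'rag' -> no
  Line 6: 'tap' -> no
Matching lines: ['fun']
Count: 1

1


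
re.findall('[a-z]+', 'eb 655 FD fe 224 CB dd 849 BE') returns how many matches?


Pattern '[a-z]+' finds one or more lowercase letters.
Text: 'eb 655 FD fe 224 CB dd 849 BE'
Scanning for matches:
  Match 1: 'eb'
  Match 2: 'fe'
  Match 3: 'dd'
Total matches: 3

3


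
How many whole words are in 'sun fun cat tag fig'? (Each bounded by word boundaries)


Word boundaries (\b) mark the start/end of each word.
Text: 'sun fun cat tag fig'
Splitting by whitespace:
  Word 1: 'sun'
  Word 2: 'fun'
  Word 3: 'cat'
  Word 4: 'tag'
  Word 5: 'fig'
Total whole words: 5

5


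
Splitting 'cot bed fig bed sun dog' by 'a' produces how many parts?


Splitting by 'a' breaks the string at each occurrence of the separator.
Text: 'cot bed fig bed sun dog'
Parts after split:
  Part 1: 'cot bed fig bed sun dog'
Total parts: 1

1


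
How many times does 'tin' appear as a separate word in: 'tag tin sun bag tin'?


Scanning each word for exact match 'tin':
  Word 1: 'tag' -> no
  Word 2: 'tin' -> MATCH
  Word 3: 'sun' -> no
  Word 4: 'bag' -> no
  Word 5: 'tin' -> MATCH
Total matches: 2

2


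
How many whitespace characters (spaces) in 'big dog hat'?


\s matches whitespace characters (spaces, tabs, etc.).
Text: 'big dog hat'
This text has 3 words separated by spaces.
Number of spaces = number of words - 1 = 3 - 1 = 2

2


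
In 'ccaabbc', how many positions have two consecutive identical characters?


Looking for consecutive identical characters in 'ccaabbc':
  pos 0-1: 'c' vs 'c' -> MATCH ('cc')
  pos 1-2: 'c' vs 'a' -> different
  pos 2-3: 'a' vs 'a' -> MATCH ('aa')
  pos 3-4: 'a' vs 'b' -> different
  pos 4-5: 'b' vs 'b' -> MATCH ('bb')
  pos 5-6: 'b' vs 'c' -> different
Consecutive identical pairs: ['cc', 'aa', 'bb']
Count: 3

3


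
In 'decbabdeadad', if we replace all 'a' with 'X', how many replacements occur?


re.sub('a', 'X', text) replaces every occurrence of 'a' with 'X'.
Text: 'decbabdeadad'
Scanning for 'a':
  pos 4: 'a' -> replacement #1
  pos 8: 'a' -> replacement #2
  pos 10: 'a' -> replacement #3
Total replacements: 3

3


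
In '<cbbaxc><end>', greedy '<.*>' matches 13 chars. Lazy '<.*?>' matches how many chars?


Greedy '<.*>' tries to match as MUCH as possible.
Lazy '<.*?>' tries to match as LITTLE as possible.

String: '<cbbaxc><end>'
Greedy '<.*>' starts at first '<' and extends to the LAST '>': '<cbbaxc><end>' (13 chars)
Lazy '<.*?>' starts at first '<' and stops at the FIRST '>': '<cbbaxc>' (8 chars)

8


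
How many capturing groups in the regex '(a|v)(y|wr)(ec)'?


To count capturing groups, count each '(' that starts a group.
Pattern: '(a|v)(y|wr)(ec)'
Walking through the pattern:
  Position 0: '(' -> group #1
  Position 5: '(' -> group #2
  Position 11: '(' -> group #3
Total capturing groups: 3

3


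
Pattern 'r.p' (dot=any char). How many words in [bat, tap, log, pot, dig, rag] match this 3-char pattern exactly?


Pattern 'r.p' means: starts with 'r', any single char, ends with 'p'.
Checking each word (must be exactly 3 chars):
  'bat' (len=3): no
  'tap' (len=3): no
  'log' (len=3): no
  'pot' (len=3): no
  'dig' (len=3): no
  'rag' (len=3): no
Matching words: []
Total: 0

0


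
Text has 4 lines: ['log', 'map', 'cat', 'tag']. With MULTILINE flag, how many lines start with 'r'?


With MULTILINE flag, ^ matches the start of each line.
Lines: ['log', 'map', 'cat', 'tag']
Checking which lines start with 'r':
  Line 1: 'log' -> no
  Line 2: 'map' -> no
  Line 3: 'cat' -> no
  Line 4: 'tag' -> no
Matching lines: []
Count: 0

0


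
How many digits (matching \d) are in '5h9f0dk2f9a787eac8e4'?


\d matches any digit 0-9.
Scanning '5h9f0dk2f9a787eac8e4':
  pos 0: '5' -> DIGIT
  pos 2: '9' -> DIGIT
  pos 4: '0' -> DIGIT
  pos 7: '2' -> DIGIT
  pos 9: '9' -> DIGIT
  pos 11: '7' -> DIGIT
  pos 12: '8' -> DIGIT
  pos 13: '7' -> DIGIT
  pos 17: '8' -> DIGIT
  pos 19: '4' -> DIGIT
Digits found: ['5', '9', '0', '2', '9', '7', '8', '7', '8', '4']
Total: 10

10


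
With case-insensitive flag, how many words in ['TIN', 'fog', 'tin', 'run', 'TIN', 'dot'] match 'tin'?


Case-insensitive matching: compare each word's lowercase form to 'tin'.
  'TIN' -> lower='tin' -> MATCH
  'fog' -> lower='fog' -> no
  'tin' -> lower='tin' -> MATCH
  'run' -> lower='run' -> no
  'TIN' -> lower='tin' -> MATCH
  'dot' -> lower='dot' -> no
Matches: ['TIN', 'tin', 'TIN']
Count: 3

3


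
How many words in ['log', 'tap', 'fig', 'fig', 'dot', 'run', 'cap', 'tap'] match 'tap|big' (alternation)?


Alternation 'tap|big' matches either 'tap' or 'big'.
Checking each word:
  'log' -> no
  'tap' -> MATCH
  'fig' -> no
  'fig' -> no
  'dot' -> no
  'run' -> no
  'cap' -> no
  'tap' -> MATCH
Matches: ['tap', 'tap']
Count: 2

2


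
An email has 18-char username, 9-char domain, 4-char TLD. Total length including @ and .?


An email address has format: username@domain.tld
Username length: 18
'@' character: 1
Domain length: 9
'.' character: 1
TLD length: 4
Total = 18 + 1 + 9 + 1 + 4 = 33

33


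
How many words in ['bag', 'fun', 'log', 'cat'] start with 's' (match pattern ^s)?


Pattern ^s anchors to start of word. Check which words begin with 's':
  'bag' -> no
  'fun' -> no
  'log' -> no
  'cat' -> no
Matching words: []
Count: 0

0


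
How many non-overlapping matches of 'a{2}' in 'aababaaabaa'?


Pattern 'a{2}' matches exactly 2 consecutive a's (greedy, non-overlapping).
String: 'aababaaabaa'
Scanning for runs of a's:
  Run at pos 0: 'aa' (length 2) -> 1 match(es)
  Run at pos 3: 'a' (length 1) -> 0 match(es)
  Run at pos 5: 'aaa' (length 3) -> 1 match(es)
  Run at pos 9: 'aa' (length 2) -> 1 match(es)
Matches found: ['aa', 'aa', 'aa']
Total: 3

3


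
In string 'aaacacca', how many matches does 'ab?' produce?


Pattern 'ab?' matches 'a' optionally followed by 'b'.
String: 'aaacacca'
Scanning left to right for 'a' then checking next char:
  Match 1: 'a' (a not followed by b)
  Match 2: 'a' (a not followed by b)
  Match 3: 'a' (a not followed by b)
  Match 4: 'a' (a not followed by b)
  Match 5: 'a' (a not followed by b)
Total matches: 5

5


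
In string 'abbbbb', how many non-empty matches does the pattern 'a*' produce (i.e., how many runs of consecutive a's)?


Pattern 'a*' matches zero or more a's. We want non-empty runs of consecutive a's.
String: 'abbbbb'
Walking through the string to find runs of a's:
  Run 1: positions 0-0 -> 'a'
Non-empty runs found: ['a']
Count: 1

1


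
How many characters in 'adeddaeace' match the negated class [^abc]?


Negated class [^abc] matches any char NOT in {a, b, c}
Scanning 'adeddaeace':
  pos 0: 'a' -> no (excluded)
  pos 1: 'd' -> MATCH
  pos 2: 'e' -> MATCH
  pos 3: 'd' -> MATCH
  pos 4: 'd' -> MATCH
  pos 5: 'a' -> no (excluded)
  pos 6: 'e' -> MATCH
  pos 7: 'a' -> no (excluded)
  pos 8: 'c' -> no (excluded)
  pos 9: 'e' -> MATCH
Total matches: 6

6


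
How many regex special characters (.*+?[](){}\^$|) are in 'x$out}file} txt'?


Regex special characters are: . * + ? [ ] ( ) { } \ ^ $ |
Scanning 'x$out}file} txt':
  pos 1: '$' -> SPECIAL
  pos 5: '}' -> SPECIAL
  pos 10: '}' -> SPECIAL
Special chars found: ['$', '}', '}']
Total: 3

3


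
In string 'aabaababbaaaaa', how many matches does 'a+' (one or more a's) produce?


Pattern 'a+' matches one or more consecutive a's.
String: 'aabaababbaaaaa'
Scanning for runs of a:
  Match 1: 'aa' (length 2)
  Match 2: 'aa' (length 2)
  Match 3: 'a' (length 1)
  Match 4: 'aaaaa' (length 5)
Total matches: 4

4


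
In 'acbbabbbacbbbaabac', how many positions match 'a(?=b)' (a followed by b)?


Lookahead 'a(?=b)' matches 'a' only when followed by 'b'.
String: 'acbbabbbacbbbaabac'
Checking each position where char is 'a':
  pos 0: 'a' -> no (next='c')
  pos 4: 'a' -> MATCH (next='b')
  pos 8: 'a' -> no (next='c')
  pos 13: 'a' -> no (next='a')
  pos 14: 'a' -> MATCH (next='b')
  pos 16: 'a' -> no (next='c')
Matching positions: [4, 14]
Count: 2

2


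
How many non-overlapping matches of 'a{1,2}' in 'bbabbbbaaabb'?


Pattern 'a{1,2}' matches between 1 and 2 consecutive a's (greedy).
String: 'bbabbbbaaabb'
Finding runs of a's and applying greedy matching:
  Run at pos 2: 'a' (length 1)
  Run at pos 7: 'aaa' (length 3)
Matches: ['a', 'aa', 'a']
Count: 3

3


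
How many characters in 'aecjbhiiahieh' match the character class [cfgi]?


Character class [cfgi] matches any of: {c, f, g, i}
Scanning string 'aecjbhiiahieh' character by character:
  pos 0: 'a' -> no
  pos 1: 'e' -> no
  pos 2: 'c' -> MATCH
  pos 3: 'j' -> no
  pos 4: 'b' -> no
  pos 5: 'h' -> no
  pos 6: 'i' -> MATCH
  pos 7: 'i' -> MATCH
  pos 8: 'a' -> no
  pos 9: 'h' -> no
  pos 10: 'i' -> MATCH
  pos 11: 'e' -> no
  pos 12: 'h' -> no
Total matches: 4

4


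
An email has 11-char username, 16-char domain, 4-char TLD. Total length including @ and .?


An email address has format: username@domain.tld
Username length: 11
'@' character: 1
Domain length: 16
'.' character: 1
TLD length: 4
Total = 11 + 1 + 16 + 1 + 4 = 33

33


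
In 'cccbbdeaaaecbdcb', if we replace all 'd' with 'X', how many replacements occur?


re.sub('d', 'X', text) replaces every occurrence of 'd' with 'X'.
Text: 'cccbbdeaaaecbdcb'
Scanning for 'd':
  pos 5: 'd' -> replacement #1
  pos 13: 'd' -> replacement #2
Total replacements: 2

2


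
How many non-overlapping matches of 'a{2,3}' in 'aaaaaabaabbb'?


Pattern 'a{2,3}' matches between 2 and 3 consecutive a's (greedy).
String: 'aaaaaabaabbb'
Finding runs of a's and applying greedy matching:
  Run at pos 0: 'aaaaaa' (length 6)
  Run at pos 7: 'aa' (length 2)
Matches: ['aaa', 'aaa', 'aa']
Count: 3

3


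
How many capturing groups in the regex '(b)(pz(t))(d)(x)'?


To count capturing groups, count each '(' that starts a group.
Pattern: '(b)(pz(t))(d)(x)'
Walking through the pattern:
  Position 0: '(' -> group #1
  Position 3: '(' -> group #2
  Position 6: '(' -> group #3
  Position 10: '(' -> group #4
  Position 13: '(' -> group #5
Total capturing groups: 5

5


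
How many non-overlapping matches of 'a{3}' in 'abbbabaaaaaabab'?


Pattern 'a{3}' matches exactly 3 consecutive a's (greedy, non-overlapping).
String: 'abbbabaaaaaabab'
Scanning for runs of a's:
  Run at pos 0: 'a' (length 1) -> 0 match(es)
  Run at pos 4: 'a' (length 1) -> 0 match(es)
  Run at pos 6: 'aaaaaa' (length 6) -> 2 match(es)
  Run at pos 13: 'a' (length 1) -> 0 match(es)
Matches found: ['aaa', 'aaa']
Total: 2

2


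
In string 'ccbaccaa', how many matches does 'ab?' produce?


Pattern 'ab?' matches 'a' optionally followed by 'b'.
String: 'ccbaccaa'
Scanning left to right for 'a' then checking next char:
  Match 1: 'a' (a not followed by b)
  Match 2: 'a' (a not followed by b)
  Match 3: 'a' (a not followed by b)
Total matches: 3

3


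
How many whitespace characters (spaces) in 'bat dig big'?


\s matches whitespace characters (spaces, tabs, etc.).
Text: 'bat dig big'
This text has 3 words separated by spaces.
Number of spaces = number of words - 1 = 3 - 1 = 2

2


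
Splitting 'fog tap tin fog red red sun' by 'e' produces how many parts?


Splitting by 'e' breaks the string at each occurrence of the separator.
Text: 'fog tap tin fog red red sun'
Parts after split:
  Part 1: 'fog tap tin fog r'
  Part 2: 'd r'
  Part 3: 'd sun'
Total parts: 3

3


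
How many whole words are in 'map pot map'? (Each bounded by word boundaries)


Word boundaries (\b) mark the start/end of each word.
Text: 'map pot map'
Splitting by whitespace:
  Word 1: 'map'
  Word 2: 'pot'
  Word 3: 'map'
Total whole words: 3

3


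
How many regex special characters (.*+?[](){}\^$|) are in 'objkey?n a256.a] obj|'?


Regex special characters are: . * + ? [ ] ( ) { } \ ^ $ |
Scanning 'objkey?n a256.a] obj|':
  pos 6: '?' -> SPECIAL
  pos 13: '.' -> SPECIAL
  pos 15: ']' -> SPECIAL
  pos 20: '|' -> SPECIAL
Special chars found: ['?', '.', ']', '|']
Total: 4

4


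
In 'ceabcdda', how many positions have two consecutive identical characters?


Looking for consecutive identical characters in 'ceabcdda':
  pos 0-1: 'c' vs 'e' -> different
  pos 1-2: 'e' vs 'a' -> different
  pos 2-3: 'a' vs 'b' -> different
  pos 3-4: 'b' vs 'c' -> different
  pos 4-5: 'c' vs 'd' -> different
  pos 5-6: 'd' vs 'd' -> MATCH ('dd')
  pos 6-7: 'd' vs 'a' -> different
Consecutive identical pairs: ['dd']
Count: 1

1


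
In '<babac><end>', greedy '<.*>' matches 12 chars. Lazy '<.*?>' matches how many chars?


Greedy '<.*>' tries to match as MUCH as possible.
Lazy '<.*?>' tries to match as LITTLE as possible.

String: '<babac><end>'
Greedy '<.*>' starts at first '<' and extends to the LAST '>': '<babac><end>' (12 chars)
Lazy '<.*?>' starts at first '<' and stops at the FIRST '>': '<babac>' (7 chars)

7


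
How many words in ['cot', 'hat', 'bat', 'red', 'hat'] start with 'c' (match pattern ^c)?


Pattern ^c anchors to start of word. Check which words begin with 'c':
  'cot' -> MATCH (starts with 'c')
  'hat' -> no
  'bat' -> no
  'red' -> no
  'hat' -> no
Matching words: ['cot']
Count: 1

1


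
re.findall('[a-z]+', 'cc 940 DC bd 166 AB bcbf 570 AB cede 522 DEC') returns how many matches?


Pattern '[a-z]+' finds one or more lowercase letters.
Text: 'cc 940 DC bd 166 AB bcbf 570 AB cede 522 DEC'
Scanning for matches:
  Match 1: 'cc'
  Match 2: 'bd'
  Match 3: 'bcbf'
  Match 4: 'cede'
Total matches: 4

4


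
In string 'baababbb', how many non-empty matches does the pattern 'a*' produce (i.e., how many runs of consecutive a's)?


Pattern 'a*' matches zero or more a's. We want non-empty runs of consecutive a's.
String: 'baababbb'
Walking through the string to find runs of a's:
  Run 1: positions 1-2 -> 'aa'
  Run 2: positions 4-4 -> 'a'
Non-empty runs found: ['aa', 'a']
Count: 2

2


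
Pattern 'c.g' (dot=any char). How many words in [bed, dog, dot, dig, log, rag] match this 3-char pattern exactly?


Pattern 'c.g' means: starts with 'c', any single char, ends with 'g'.
Checking each word (must be exactly 3 chars):
  'bed' (len=3): no
  'dog' (len=3): no
  'dot' (len=3): no
  'dig' (len=3): no
  'log' (len=3): no
  'rag' (len=3): no
Matching words: []
Total: 0

0


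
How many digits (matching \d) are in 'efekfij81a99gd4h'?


\d matches any digit 0-9.
Scanning 'efekfij81a99gd4h':
  pos 7: '8' -> DIGIT
  pos 8: '1' -> DIGIT
  pos 10: '9' -> DIGIT
  pos 11: '9' -> DIGIT
  pos 14: '4' -> DIGIT
Digits found: ['8', '1', '9', '9', '4']
Total: 5

5


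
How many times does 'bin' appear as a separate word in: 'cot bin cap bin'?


Scanning each word for exact match 'bin':
  Word 1: 'cot' -> no
  Word 2: 'bin' -> MATCH
  Word 3: 'cap' -> no
  Word 4: 'bin' -> MATCH
Total matches: 2

2


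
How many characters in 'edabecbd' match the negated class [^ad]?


Negated class [^ad] matches any char NOT in {a, d}
Scanning 'edabecbd':
  pos 0: 'e' -> MATCH
  pos 1: 'd' -> no (excluded)
  pos 2: 'a' -> no (excluded)
  pos 3: 'b' -> MATCH
  pos 4: 'e' -> MATCH
  pos 5: 'c' -> MATCH
  pos 6: 'b' -> MATCH
  pos 7: 'd' -> no (excluded)
Total matches: 5

5


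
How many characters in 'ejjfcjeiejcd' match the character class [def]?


Character class [def] matches any of: {d, e, f}
Scanning string 'ejjfcjeiejcd' character by character:
  pos 0: 'e' -> MATCH
  pos 1: 'j' -> no
  pos 2: 'j' -> no
  pos 3: 'f' -> MATCH
  pos 4: 'c' -> no
  pos 5: 'j' -> no
  pos 6: 'e' -> MATCH
  pos 7: 'i' -> no
  pos 8: 'e' -> MATCH
  pos 9: 'j' -> no
  pos 10: 'c' -> no
  pos 11: 'd' -> MATCH
Total matches: 5

5


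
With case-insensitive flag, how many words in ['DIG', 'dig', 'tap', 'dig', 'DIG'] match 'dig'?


Case-insensitive matching: compare each word's lowercase form to 'dig'.
  'DIG' -> lower='dig' -> MATCH
  'dig' -> lower='dig' -> MATCH
  'tap' -> lower='tap' -> no
  'dig' -> lower='dig' -> MATCH
  'DIG' -> lower='dig' -> MATCH
Matches: ['DIG', 'dig', 'dig', 'DIG']
Count: 4

4


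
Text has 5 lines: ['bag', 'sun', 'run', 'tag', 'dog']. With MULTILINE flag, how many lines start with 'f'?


With MULTILINE flag, ^ matches the start of each line.
Lines: ['bag', 'sun', 'run', 'tag', 'dog']
Checking which lines start with 'f':
  Line 1: 'bag' -> no
  Line 2: 'sun' -> no
  Line 3: 'run' -> no
  Line 4: 'tag' -> no
  Line 5: 'dog' -> no
Matching lines: []
Count: 0

0


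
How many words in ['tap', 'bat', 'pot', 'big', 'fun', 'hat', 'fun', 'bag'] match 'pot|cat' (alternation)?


Alternation 'pot|cat' matches either 'pot' or 'cat'.
Checking each word:
  'tap' -> no
  'bat' -> no
  'pot' -> MATCH
  'big' -> no
  'fun' -> no
  'hat' -> no
  'fun' -> no
  'bag' -> no
Matches: ['pot']
Count: 1

1


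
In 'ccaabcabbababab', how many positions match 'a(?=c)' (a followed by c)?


Lookahead 'a(?=c)' matches 'a' only when followed by 'c'.
String: 'ccaabcabbababab'
Checking each position where char is 'a':
  pos 2: 'a' -> no (next='a')
  pos 3: 'a' -> no (next='b')
  pos 6: 'a' -> no (next='b')
  pos 9: 'a' -> no (next='b')
  pos 11: 'a' -> no (next='b')
  pos 13: 'a' -> no (next='b')
Matching positions: []
Count: 0

0


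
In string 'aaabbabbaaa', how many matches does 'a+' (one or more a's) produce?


Pattern 'a+' matches one or more consecutive a's.
String: 'aaabbabbaaa'
Scanning for runs of a:
  Match 1: 'aaa' (length 3)
  Match 2: 'a' (length 1)
  Match 3: 'aaa' (length 3)
Total matches: 3

3


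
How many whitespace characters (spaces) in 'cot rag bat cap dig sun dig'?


\s matches whitespace characters (spaces, tabs, etc.).
Text: 'cot rag bat cap dig sun dig'
This text has 7 words separated by spaces.
Number of spaces = number of words - 1 = 7 - 1 = 6

6


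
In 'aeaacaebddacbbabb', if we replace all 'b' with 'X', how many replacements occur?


re.sub('b', 'X', text) replaces every occurrence of 'b' with 'X'.
Text: 'aeaacaebddacbbabb'
Scanning for 'b':
  pos 7: 'b' -> replacement #1
  pos 12: 'b' -> replacement #2
  pos 13: 'b' -> replacement #3
  pos 15: 'b' -> replacement #4
  pos 16: 'b' -> replacement #5
Total replacements: 5

5


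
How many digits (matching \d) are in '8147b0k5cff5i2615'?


\d matches any digit 0-9.
Scanning '8147b0k5cff5i2615':
  pos 0: '8' -> DIGIT
  pos 1: '1' -> DIGIT
  pos 2: '4' -> DIGIT
  pos 3: '7' -> DIGIT
  pos 5: '0' -> DIGIT
  pos 7: '5' -> DIGIT
  pos 11: '5' -> DIGIT
  pos 13: '2' -> DIGIT
  pos 14: '6' -> DIGIT
  pos 15: '1' -> DIGIT
  pos 16: '5' -> DIGIT
Digits found: ['8', '1', '4', '7', '0', '5', '5', '2', '6', '1', '5']
Total: 11

11


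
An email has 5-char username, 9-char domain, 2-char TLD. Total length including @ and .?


An email address has format: username@domain.tld
Username length: 5
'@' character: 1
Domain length: 9
'.' character: 1
TLD length: 2
Total = 5 + 1 + 9 + 1 + 2 = 18

18


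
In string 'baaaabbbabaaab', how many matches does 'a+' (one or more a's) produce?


Pattern 'a+' matches one or more consecutive a's.
String: 'baaaabbbabaaab'
Scanning for runs of a:
  Match 1: 'aaaa' (length 4)
  Match 2: 'a' (length 1)
  Match 3: 'aaa' (length 3)
Total matches: 3

3


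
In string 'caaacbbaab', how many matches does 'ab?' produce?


Pattern 'ab?' matches 'a' optionally followed by 'b'.
String: 'caaacbbaab'
Scanning left to right for 'a' then checking next char:
  Match 1: 'a' (a not followed by b)
  Match 2: 'a' (a not followed by b)
  Match 3: 'a' (a not followed by b)
  Match 4: 'a' (a not followed by b)
  Match 5: 'ab' (a followed by b)
Total matches: 5

5


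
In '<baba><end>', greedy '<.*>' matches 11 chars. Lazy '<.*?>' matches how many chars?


Greedy '<.*>' tries to match as MUCH as possible.
Lazy '<.*?>' tries to match as LITTLE as possible.

String: '<baba><end>'
Greedy '<.*>' starts at first '<' and extends to the LAST '>': '<baba><end>' (11 chars)
Lazy '<.*?>' starts at first '<' and stops at the FIRST '>': '<baba>' (6 chars)

6


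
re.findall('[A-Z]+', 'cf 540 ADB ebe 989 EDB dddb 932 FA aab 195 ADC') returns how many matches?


Pattern '[A-Z]+' finds one or more uppercase letters.
Text: 'cf 540 ADB ebe 989 EDB dddb 932 FA aab 195 ADC'
Scanning for matches:
  Match 1: 'ADB'
  Match 2: 'EDB'
  Match 3: 'FA'
  Match 4: 'ADC'
Total matches: 4

4


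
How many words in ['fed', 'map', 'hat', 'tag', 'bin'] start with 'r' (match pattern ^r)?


Pattern ^r anchors to start of word. Check which words begin with 'r':
  'fed' -> no
  'map' -> no
  'hat' -> no
  'tag' -> no
  'bin' -> no
Matching words: []
Count: 0

0


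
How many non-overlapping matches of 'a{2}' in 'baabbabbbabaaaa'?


Pattern 'a{2}' matches exactly 2 consecutive a's (greedy, non-overlapping).
String: 'baabbabbbabaaaa'
Scanning for runs of a's:
  Run at pos 1: 'aa' (length 2) -> 1 match(es)
  Run at pos 5: 'a' (length 1) -> 0 match(es)
  Run at pos 9: 'a' (length 1) -> 0 match(es)
  Run at pos 11: 'aaaa' (length 4) -> 2 match(es)
Matches found: ['aa', 'aa', 'aa']
Total: 3

3


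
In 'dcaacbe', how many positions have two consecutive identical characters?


Looking for consecutive identical characters in 'dcaacbe':
  pos 0-1: 'd' vs 'c' -> different
  pos 1-2: 'c' vs 'a' -> different
  pos 2-3: 'a' vs 'a' -> MATCH ('aa')
  pos 3-4: 'a' vs 'c' -> different
  pos 4-5: 'c' vs 'b' -> different
  pos 5-6: 'b' vs 'e' -> different
Consecutive identical pairs: ['aa']
Count: 1

1


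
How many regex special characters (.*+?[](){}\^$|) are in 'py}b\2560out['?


Regex special characters are: . * + ? [ ] ( ) { } \ ^ $ |
Scanning 'py}b\2560out[':
  pos 2: '}' -> SPECIAL
  pos 4: '\' -> SPECIAL
  pos 12: '[' -> SPECIAL
Special chars found: ['}', '\\', '[']
Total: 3

3


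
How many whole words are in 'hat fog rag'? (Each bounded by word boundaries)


Word boundaries (\b) mark the start/end of each word.
Text: 'hat fog rag'
Splitting by whitespace:
  Word 1: 'hat'
  Word 2: 'fog'
  Word 3: 'rag'
Total whole words: 3

3


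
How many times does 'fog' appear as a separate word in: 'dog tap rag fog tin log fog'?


Scanning each word for exact match 'fog':
  Word 1: 'dog' -> no
  Word 2: 'tap' -> no
  Word 3: 'rag' -> no
  Word 4: 'fog' -> MATCH
  Word 5: 'tin' -> no
  Word 6: 'log' -> no
  Word 7: 'fog' -> MATCH
Total matches: 2

2


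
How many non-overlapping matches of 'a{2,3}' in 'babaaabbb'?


Pattern 'a{2,3}' matches between 2 and 3 consecutive a's (greedy).
String: 'babaaabbb'
Finding runs of a's and applying greedy matching:
  Run at pos 1: 'a' (length 1)
  Run at pos 3: 'aaa' (length 3)
Matches: ['aaa']
Count: 1

1


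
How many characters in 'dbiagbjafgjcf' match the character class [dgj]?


Character class [dgj] matches any of: {d, g, j}
Scanning string 'dbiagbjafgjcf' character by character:
  pos 0: 'd' -> MATCH
  pos 1: 'b' -> no
  pos 2: 'i' -> no
  pos 3: 'a' -> no
  pos 4: 'g' -> MATCH
  pos 5: 'b' -> no
  pos 6: 'j' -> MATCH
  pos 7: 'a' -> no
  pos 8: 'f' -> no
  pos 9: 'g' -> MATCH
  pos 10: 'j' -> MATCH
  pos 11: 'c' -> no
  pos 12: 'f' -> no
Total matches: 5

5


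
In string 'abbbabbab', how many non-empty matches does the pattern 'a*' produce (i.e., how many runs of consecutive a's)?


Pattern 'a*' matches zero or more a's. We want non-empty runs of consecutive a's.
String: 'abbbabbab'
Walking through the string to find runs of a's:
  Run 1: positions 0-0 -> 'a'
  Run 2: positions 4-4 -> 'a'
  Run 3: positions 7-7 -> 'a'
Non-empty runs found: ['a', 'a', 'a']
Count: 3

3


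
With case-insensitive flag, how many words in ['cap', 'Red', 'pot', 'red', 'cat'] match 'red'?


Case-insensitive matching: compare each word's lowercase form to 'red'.
  'cap' -> lower='cap' -> no
  'Red' -> lower='red' -> MATCH
  'pot' -> lower='pot' -> no
  'red' -> lower='red' -> MATCH
  'cat' -> lower='cat' -> no
Matches: ['Red', 'red']
Count: 2

2


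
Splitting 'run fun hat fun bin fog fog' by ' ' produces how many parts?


Splitting by ' ' breaks the string at each occurrence of the separator.
Text: 'run fun hat fun bin fog fog'
Parts after split:
  Part 1: 'run'
  Part 2: 'fun'
  Part 3: 'hat'
  Part 4: 'fun'
  Part 5: 'bin'
  Part 6: 'fog'
  Part 7: 'fog'
Total parts: 7

7


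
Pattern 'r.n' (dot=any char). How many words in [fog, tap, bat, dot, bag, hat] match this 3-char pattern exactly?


Pattern 'r.n' means: starts with 'r', any single char, ends with 'n'.
Checking each word (must be exactly 3 chars):
  'fog' (len=3): no
  'tap' (len=3): no
  'bat' (len=3): no
  'dot' (len=3): no
  'bag' (len=3): no
  'hat' (len=3): no
Matching words: []
Total: 0

0


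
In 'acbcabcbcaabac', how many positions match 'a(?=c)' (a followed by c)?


Lookahead 'a(?=c)' matches 'a' only when followed by 'c'.
String: 'acbcabcbcaabac'
Checking each position where char is 'a':
  pos 0: 'a' -> MATCH (next='c')
  pos 4: 'a' -> no (next='b')
  pos 9: 'a' -> no (next='a')
  pos 10: 'a' -> no (next='b')
  pos 12: 'a' -> MATCH (next='c')
Matching positions: [0, 12]
Count: 2

2


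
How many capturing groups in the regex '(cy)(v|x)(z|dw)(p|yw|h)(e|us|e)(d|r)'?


To count capturing groups, count each '(' that starts a group.
Pattern: '(cy)(v|x)(z|dw)(p|yw|h)(e|us|e)(d|r)'
Walking through the pattern:
  Position 0: '(' -> group #1
  Position 4: '(' -> group #2
  Position 9: '(' -> group #3
  Position 15: '(' -> group #4
  Position 23: '(' -> group #5
  Position 31: '(' -> group #6
Total capturing groups: 6

6


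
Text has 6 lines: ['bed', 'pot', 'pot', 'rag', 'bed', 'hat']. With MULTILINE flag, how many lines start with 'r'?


With MULTILINE flag, ^ matches the start of each line.
Lines: ['bed', 'pot', 'pot', 'rag', 'bed', 'hat']
Checking which lines start with 'r':
  Line 1: 'bed' -> no
  Line 2: 'pot' -> no
  Line 3: 'pot' -> no
  Line 4: 'rag' -> MATCH
  Line 5: 'bed' -> no
  Line 6: 'hat' -> no
Matching lines: ['rag']
Count: 1

1


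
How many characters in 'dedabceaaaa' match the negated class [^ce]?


Negated class [^ce] matches any char NOT in {c, e}
Scanning 'dedabceaaaa':
  pos 0: 'd' -> MATCH
  pos 1: 'e' -> no (excluded)
  pos 2: 'd' -> MATCH
  pos 3: 'a' -> MATCH
  pos 4: 'b' -> MATCH
  pos 5: 'c' -> no (excluded)
  pos 6: 'e' -> no (excluded)
  pos 7: 'a' -> MATCH
  pos 8: 'a' -> MATCH
  pos 9: 'a' -> MATCH
  pos 10: 'a' -> MATCH
Total matches: 8

8


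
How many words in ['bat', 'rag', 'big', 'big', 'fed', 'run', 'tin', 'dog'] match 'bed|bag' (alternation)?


Alternation 'bed|bag' matches either 'bed' or 'bag'.
Checking each word:
  'bat' -> no
  'rag' -> no
  'big' -> no
  'big' -> no
  'fed' -> no
  'run' -> no
  'tin' -> no
  'dog' -> no
Matches: []
Count: 0

0


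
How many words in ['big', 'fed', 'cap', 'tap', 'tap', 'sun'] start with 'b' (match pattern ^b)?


Pattern ^b anchors to start of word. Check which words begin with 'b':
  'big' -> MATCH (starts with 'b')
  'fed' -> no
  'cap' -> no
  'tap' -> no
  'tap' -> no
  'sun' -> no
Matching words: ['big']
Count: 1

1


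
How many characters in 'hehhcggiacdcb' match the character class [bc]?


Character class [bc] matches any of: {b, c}
Scanning string 'hehhcggiacdcb' character by character:
  pos 0: 'h' -> no
  pos 1: 'e' -> no
  pos 2: 'h' -> no
  pos 3: 'h' -> no
  pos 4: 'c' -> MATCH
  pos 5: 'g' -> no
  pos 6: 'g' -> no
  pos 7: 'i' -> no
  pos 8: 'a' -> no
  pos 9: 'c' -> MATCH
  pos 10: 'd' -> no
  pos 11: 'c' -> MATCH
  pos 12: 'b' -> MATCH
Total matches: 4

4


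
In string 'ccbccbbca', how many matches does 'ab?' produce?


Pattern 'ab?' matches 'a' optionally followed by 'b'.
String: 'ccbccbbca'
Scanning left to right for 'a' then checking next char:
  Match 1: 'a' (a not followed by b)
Total matches: 1

1


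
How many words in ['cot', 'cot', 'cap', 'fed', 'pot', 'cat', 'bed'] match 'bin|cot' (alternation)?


Alternation 'bin|cot' matches either 'bin' or 'cot'.
Checking each word:
  'cot' -> MATCH
  'cot' -> MATCH
  'cap' -> no
  'fed' -> no
  'pot' -> no
  'cat' -> no
  'bed' -> no
Matches: ['cot', 'cot']
Count: 2

2


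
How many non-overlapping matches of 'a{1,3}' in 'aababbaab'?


Pattern 'a{1,3}' matches between 1 and 3 consecutive a's (greedy).
String: 'aababbaab'
Finding runs of a's and applying greedy matching:
  Run at pos 0: 'aa' (length 2)
  Run at pos 3: 'a' (length 1)
  Run at pos 6: 'aa' (length 2)
Matches: ['aa', 'a', 'aa']
Count: 3

3


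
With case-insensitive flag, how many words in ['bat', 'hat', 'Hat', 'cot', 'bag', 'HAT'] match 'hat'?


Case-insensitive matching: compare each word's lowercase form to 'hat'.
  'bat' -> lower='bat' -> no
  'hat' -> lower='hat' -> MATCH
  'Hat' -> lower='hat' -> MATCH
  'cot' -> lower='cot' -> no
  'bag' -> lower='bag' -> no
  'HAT' -> lower='hat' -> MATCH
Matches: ['hat', 'Hat', 'HAT']
Count: 3

3


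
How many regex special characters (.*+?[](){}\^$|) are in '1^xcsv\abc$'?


Regex special characters are: . * + ? [ ] ( ) { } \ ^ $ |
Scanning '1^xcsv\abc$':
  pos 1: '^' -> SPECIAL
  pos 6: '\' -> SPECIAL
  pos 10: '$' -> SPECIAL
Special chars found: ['^', '\\', '$']
Total: 3

3


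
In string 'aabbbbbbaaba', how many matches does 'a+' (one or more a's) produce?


Pattern 'a+' matches one or more consecutive a's.
String: 'aabbbbbbaaba'
Scanning for runs of a:
  Match 1: 'aa' (length 2)
  Match 2: 'aa' (length 2)
  Match 3: 'a' (length 1)
Total matches: 3

3


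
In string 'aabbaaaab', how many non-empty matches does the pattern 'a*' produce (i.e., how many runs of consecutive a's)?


Pattern 'a*' matches zero or more a's. We want non-empty runs of consecutive a's.
String: 'aabbaaaab'
Walking through the string to find runs of a's:
  Run 1: positions 0-1 -> 'aa'
  Run 2: positions 4-7 -> 'aaaa'
Non-empty runs found: ['aa', 'aaaa']
Count: 2

2


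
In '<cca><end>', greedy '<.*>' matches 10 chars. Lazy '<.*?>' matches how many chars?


Greedy '<.*>' tries to match as MUCH as possible.
Lazy '<.*?>' tries to match as LITTLE as possible.

String: '<cca><end>'
Greedy '<.*>' starts at first '<' and extends to the LAST '>': '<cca><end>' (10 chars)
Lazy '<.*?>' starts at first '<' and stops at the FIRST '>': '<cca>' (5 chars)

5


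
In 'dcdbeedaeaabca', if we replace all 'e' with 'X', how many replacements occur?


re.sub('e', 'X', text) replaces every occurrence of 'e' with 'X'.
Text: 'dcdbeedaeaabca'
Scanning for 'e':
  pos 4: 'e' -> replacement #1
  pos 5: 'e' -> replacement #2
  pos 8: 'e' -> replacement #3
Total replacements: 3

3


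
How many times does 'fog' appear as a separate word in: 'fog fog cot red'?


Scanning each word for exact match 'fog':
  Word 1: 'fog' -> MATCH
  Word 2: 'fog' -> MATCH
  Word 3: 'cot' -> no
  Word 4: 'red' -> no
Total matches: 2

2


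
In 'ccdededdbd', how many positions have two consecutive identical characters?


Looking for consecutive identical characters in 'ccdededdbd':
  pos 0-1: 'c' vs 'c' -> MATCH ('cc')
  pos 1-2: 'c' vs 'd' -> different
  pos 2-3: 'd' vs 'e' -> different
  pos 3-4: 'e' vs 'd' -> different
  pos 4-5: 'd' vs 'e' -> different
  pos 5-6: 'e' vs 'd' -> different
  pos 6-7: 'd' vs 'd' -> MATCH ('dd')
  pos 7-8: 'd' vs 'b' -> different
  pos 8-9: 'b' vs 'd' -> different
Consecutive identical pairs: ['cc', 'dd']
Count: 2

2


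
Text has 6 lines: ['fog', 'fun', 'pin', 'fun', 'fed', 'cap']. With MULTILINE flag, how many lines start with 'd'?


With MULTILINE flag, ^ matches the start of each line.
Lines: ['fog', 'fun', 'pin', 'fun', 'fed', 'cap']
Checking which lines start with 'd':
  Line 1: 'fog' -> no
  Line 2: 'fun' -> no
  Line 3: 'pin' -> no
  Line 4: 'fun' -> no
  Line 5: 'fed' -> no
  Line 6: 'cap' -> no
Matching lines: []
Count: 0

0
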